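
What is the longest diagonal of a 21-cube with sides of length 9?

d = √(9² + 9² + ... + 9²) [21 terms] = √(21·9²) = 9√21 ≈ 41.2432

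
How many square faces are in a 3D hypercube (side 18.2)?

Choose 2 of 3 axes to span the face (C(3,2) = 3 ways), then fix each of the remaining 1 coordinate at one of its two extreme values (2^1 = 2 ways): 3·2 = 6.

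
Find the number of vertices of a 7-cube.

Each vertex is a binary string of length 7, so there are 2^7 = 128.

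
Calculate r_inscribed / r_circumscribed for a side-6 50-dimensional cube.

r_in = 6/2 (half the side); r_out = 6√50/2 (half the diagonal). Ratio = 1/√50 ≈ 0.141421.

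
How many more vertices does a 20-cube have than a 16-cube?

The 20-cube has 2^20 = 1048576 vertices. The 16-cube has 2^16 = 65536 vertices. Difference: 1048576 - 65536 = 983040.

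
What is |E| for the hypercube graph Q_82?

An n-cube has n·2^(n-1) edges. With n = 82: 82·2417851639229258349412352 = 198263834416799184651812864.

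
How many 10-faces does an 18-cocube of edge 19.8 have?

Number of 10-faces = 2^(10+1) · C(18,10+1) = 2048 · 31824 = 65175552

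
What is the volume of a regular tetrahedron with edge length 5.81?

Volume = (√2/12) · 5.81³ = 23.1133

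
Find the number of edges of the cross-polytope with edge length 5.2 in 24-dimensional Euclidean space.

Number of 1-faces = 2^(1+1) · C(24,1+1) = 4 · 276 = 1104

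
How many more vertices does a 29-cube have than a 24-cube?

The 29-cube has 2^29 = 536870912 vertices. The 24-cube has 2^24 = 16777216 vertices. Difference: 536870912 - 16777216 = 520093696.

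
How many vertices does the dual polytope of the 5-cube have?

Number of vertices = 2n = 10.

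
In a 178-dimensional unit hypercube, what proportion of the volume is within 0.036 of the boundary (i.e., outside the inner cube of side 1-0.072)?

The inner cube has side 1-2·0.036 = 0.928 and volume (0.928)^178 ≈ 1.673e-06, so the shell holds 0.9999983268 of the volume.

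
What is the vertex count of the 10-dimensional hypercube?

An n-cube has 2^n vertices; for n = 10 that is 2^10 = 1024.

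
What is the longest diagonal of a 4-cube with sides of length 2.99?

d = √(2.99² + 2.99² + ... + 2.99²) [4 terms] = √(4·2.99²) = 2.99√4 = 5.98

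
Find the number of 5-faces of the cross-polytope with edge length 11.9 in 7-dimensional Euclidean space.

f_5(7-orthoplex) = 2^6 · (7 choose 6) = 448.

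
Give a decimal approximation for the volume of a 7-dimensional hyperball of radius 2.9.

The n-ball volume is π^(n/2)·r^n/Γ(n/2+1). With n=7, r=2.9: V ≈ 8150.16.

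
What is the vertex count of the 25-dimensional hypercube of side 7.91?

Each vertex is a binary string of length 25, so there are 2^25 = 33554432.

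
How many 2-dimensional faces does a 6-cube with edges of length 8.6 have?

Number of 2-faces = C(6,2) · 2^(6-2) = 15 · 16 = 240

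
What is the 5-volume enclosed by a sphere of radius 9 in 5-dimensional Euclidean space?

V_5(9) = π^(5/2) · (9)^5 / Γ(5/2 + 1) = 157464·π^2/5 ≈ 310821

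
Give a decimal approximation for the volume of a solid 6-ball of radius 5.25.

The n-ball volume is π^(n/2)·r^n/Γ(n/2+1). With n=6, r=5.25: V ≈ 108207.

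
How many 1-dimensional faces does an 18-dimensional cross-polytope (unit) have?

Number of 1-faces = 2^(1+1) · C(18,1+1) = 4 · 153 = 612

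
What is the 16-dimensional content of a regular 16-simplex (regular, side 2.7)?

V = (2.7^16 / 16!) · √((16+1) / 2^16) ≈ 6.14024e-09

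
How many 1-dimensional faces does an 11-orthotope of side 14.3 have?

f_1(11-cube) = (11 choose 1) · 2^10 = 11264.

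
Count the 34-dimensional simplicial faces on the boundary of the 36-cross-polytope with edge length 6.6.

f_34(36-orthoplex) = 2^35 · (36 choose 35) = 1236950581248.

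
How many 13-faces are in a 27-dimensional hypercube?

Number of 13-faces = C(27,13) · 2^(27-13) = 20058300 · 16384 = 328635187200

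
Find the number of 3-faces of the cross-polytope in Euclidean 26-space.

Number of 3-faces = 2^(3+1) · C(26,3+1) = 16 · 14950 = 239200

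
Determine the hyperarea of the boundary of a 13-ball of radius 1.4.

|∂B_13(1.4)| ≈ 671.152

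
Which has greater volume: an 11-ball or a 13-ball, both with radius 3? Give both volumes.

V_11(3.0) ≈ 333763. V_13(3.0) ≈ 1.45184e+06. The 13-ball is larger.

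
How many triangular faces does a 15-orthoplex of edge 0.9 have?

Number of 2-faces = 2^(2+1) · C(15,2+1) = 8 · 455 = 3640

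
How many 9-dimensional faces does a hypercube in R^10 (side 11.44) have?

Number of 9-faces = C(10,9) · 2^(10-9) = 10 · 2 = 20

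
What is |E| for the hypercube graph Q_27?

An n-cube has n·2^(n-1) edges. With n = 27: 27·67108864 = 1811939328.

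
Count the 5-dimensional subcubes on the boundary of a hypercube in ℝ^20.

Choose 5 of 20 axes to span the face (C(20,5) = 15504 ways), then fix each of the remaining 15 coordinates at one of its two extreme values (2^15 = 32768 ways): 15504·32768 = 508035072.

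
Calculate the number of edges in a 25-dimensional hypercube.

The 25-cube has n·2^(n-1) = 25·2^24 = 25·16777216 = 419430400 edges.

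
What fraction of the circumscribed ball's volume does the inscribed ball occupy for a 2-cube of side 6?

V_in / V_out = (r_in/r_out)^2 = (1/√2)^2 = 2^(-2/2) ≈ 0.5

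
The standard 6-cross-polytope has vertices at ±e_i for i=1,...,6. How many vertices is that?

Number of vertices = 2n = 12.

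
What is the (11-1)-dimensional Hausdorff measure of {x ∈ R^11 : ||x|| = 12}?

|∂B_11(12)| = 146767085568·π^5/35 ≈ 1.28325e+12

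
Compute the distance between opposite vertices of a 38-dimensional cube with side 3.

||(3,3,...,3)|| = √(38)·3 ≈ 18.4932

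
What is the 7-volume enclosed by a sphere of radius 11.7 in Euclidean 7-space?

V_7(11.7) = π^(7/2) · (11.7)^7 / Γ(7/2 + 1) ≈ 1.41802e+08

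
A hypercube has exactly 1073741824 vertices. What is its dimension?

2^n = 1073741824 ⇒ n = log_2(1073741824) = 30.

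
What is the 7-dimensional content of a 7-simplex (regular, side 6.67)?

V = (6.67^7 / 7!) · √((7+1) / 2^7) ≈ 29.1333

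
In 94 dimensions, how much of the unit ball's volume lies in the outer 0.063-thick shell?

1 - (1-0.063)^94 ≈ 0.997794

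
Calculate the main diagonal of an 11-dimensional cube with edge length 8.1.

d = √(8.1² + 8.1² + ... + 8.1²) [11 terms] = √(11·8.1²) = 8.1√11 ≈ 26.8647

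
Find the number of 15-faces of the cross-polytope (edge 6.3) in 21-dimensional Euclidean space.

Number of 15-faces = 2^(15+1) · C(21,15+1) = 65536 · 20349 = 1333592064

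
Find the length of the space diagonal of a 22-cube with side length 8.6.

||(8.6,8.6,...,8.6)|| = √(22)·8.6 ≈ 40.3376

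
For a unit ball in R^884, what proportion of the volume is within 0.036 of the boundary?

1 - (1-0.036)^884 ≈ 1 - 8.396e-15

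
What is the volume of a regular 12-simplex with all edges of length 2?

V = (2^12 / 12!) · √((12+1) / 2^12) ≈ 4.81742e-07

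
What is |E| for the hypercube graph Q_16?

Number of 1-faces = C(16,1)·2^(16-1) = 16·32768 = 524288.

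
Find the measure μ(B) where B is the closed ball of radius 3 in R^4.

V = 81·π^2/2 ≈ 399.719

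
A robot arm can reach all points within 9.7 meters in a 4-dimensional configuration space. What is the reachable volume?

Volume = π^{4/2}·(9.7)^4/Γ(3) ≈ 43687.4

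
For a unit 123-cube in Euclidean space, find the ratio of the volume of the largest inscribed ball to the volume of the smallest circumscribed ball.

The radii are 1/2 and 1√123/2, so the volume ratio is (1/√123)^123 = 123^{-123/2} ≈ 2.95689e-129.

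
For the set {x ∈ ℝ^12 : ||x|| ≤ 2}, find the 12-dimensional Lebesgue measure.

The n-ball volume is π^(n/2)·r^n/Γ(n/2+1). With n=12, r=2: V = 256·π^6/45 ≈ 5469.24.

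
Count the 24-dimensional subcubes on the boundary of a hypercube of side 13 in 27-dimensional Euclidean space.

An n-cube has C(n,k)·2^(n-k) k-faces. Here C(27,24)·2^3 = 2925·8 = 23400.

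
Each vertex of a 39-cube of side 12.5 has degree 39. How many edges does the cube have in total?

Each of the 2^39 = 549755813888 vertices has degree 39; total edges = 39·2^39/2 = 10720238370816.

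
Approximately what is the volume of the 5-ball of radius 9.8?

V_5(9.8) = π^(5/2) · (9.8)^5 / Γ(5/2 + 1) ≈ 475805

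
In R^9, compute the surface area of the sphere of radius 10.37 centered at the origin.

The surface area of an n-ball is 2π^(n/2) r^(n-1) / Γ(n/2). For n=9, r=10.37: 3.97e+09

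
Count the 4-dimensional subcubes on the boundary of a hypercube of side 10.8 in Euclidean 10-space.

Choose 4 of 10 axes to span the face (C(10,4) = 210 ways), then fix each of the remaining 6 coordinates at one of its two extreme values (2^6 = 64 ways): 210·64 = 13440.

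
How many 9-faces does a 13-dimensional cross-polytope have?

Number of 9-faces = 2^(9+1) · C(13,9+1) = 1024 · 286 = 292864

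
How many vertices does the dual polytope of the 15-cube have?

The 15-dimensional cross-polytope has 2n = 2·15 = 30 vertices.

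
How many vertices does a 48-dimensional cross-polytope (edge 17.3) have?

The 48-dimensional cross-polytope has 2n = 2·48 = 96 vertices.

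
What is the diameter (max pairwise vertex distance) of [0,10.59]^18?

The space diagonal of an n-cube of side s is s√n. Here 10.59·√18 ≈ 44.9296.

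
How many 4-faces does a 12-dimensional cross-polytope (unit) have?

An n-cross-polytope has 2^(k+1)·C(n,k+1) k-faces. Here 2^5·C(12,5) = 32·792 = 25344.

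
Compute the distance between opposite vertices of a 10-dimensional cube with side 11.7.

Diagonal = √10 · 11.7 ≈ 36.9986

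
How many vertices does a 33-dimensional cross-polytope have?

The vertices are ±e_1, ..., ±e_33, so there are 2·33 = 66.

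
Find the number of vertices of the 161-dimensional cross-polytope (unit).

An n-cross-polytope has 2n vertices; here n = 161, giving 322.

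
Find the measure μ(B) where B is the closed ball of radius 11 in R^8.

V_8(11) = π^(8/2) · (11)^8 / Γ(8/2 + 1) = 214358881·π^4/24 ≈ 8.70021e+08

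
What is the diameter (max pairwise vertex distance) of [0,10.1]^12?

Diagonal = √12 · 10.1 ≈ 34.9874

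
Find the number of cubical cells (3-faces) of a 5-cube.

Choose 3 of 5 axes to span the face (C(5,3) = 10 ways), then fix each of the remaining 2 coordinates at one of its two extreme values (2^2 = 4 ways): 10·4 = 40.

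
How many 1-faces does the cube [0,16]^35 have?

Each of the 2^35 = 34359738368 vertices has degree 35; total edges = 35·2^35/2 = 601295421440.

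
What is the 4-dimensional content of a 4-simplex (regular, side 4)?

V = (4^4 / 4!) · √((4+1) / 2^4) ≈ 5.96285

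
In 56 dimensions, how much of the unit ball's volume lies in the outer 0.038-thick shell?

1 - (1-0.038)^56 ≈ 0.885764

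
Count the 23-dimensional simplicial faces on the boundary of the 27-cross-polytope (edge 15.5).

f_23(27-orthoplex) = 2^24 · (27 choose 24) = 49073356800.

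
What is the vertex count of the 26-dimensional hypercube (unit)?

An n-cube has 2^n vertices; for n = 26 that is 2^26 = 67108864.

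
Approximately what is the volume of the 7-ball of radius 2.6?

V_7(2.6) = π^(7/2) · (2.6)^7 / Γ(7/2 + 1) ≈ 3794.84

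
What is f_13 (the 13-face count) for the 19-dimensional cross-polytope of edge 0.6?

An n-cross-polytope has 2^(k+1)·C(n,k+1) k-faces. Here 2^14·C(19,14) = 16384·11628 = 190513152.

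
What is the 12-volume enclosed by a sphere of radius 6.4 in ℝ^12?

Volume = π^{12/2}·(6.4)^12/Γ(7) ≈ 6.3056e+09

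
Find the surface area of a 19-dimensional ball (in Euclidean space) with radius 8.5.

The surface area of an n-ball is 2π^(n/2) r^(n-1) / Γ(n/2). For n=19, r=8.5: 827240261886336764177·π^9/518918400 ≈ 4.75205e+16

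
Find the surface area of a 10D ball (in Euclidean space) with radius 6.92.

S = n·V_n(r)/r = 10·V_10(6.92)/6.92 (volume-to-surface relation), giving 9.27947e+08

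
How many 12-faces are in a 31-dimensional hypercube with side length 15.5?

An n-cube has C(n,k)·2^(n-k) k-faces. Here C(31,12)·2^19 = 141120525·524288 = 73987797811200.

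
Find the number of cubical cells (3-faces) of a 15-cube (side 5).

f_3(15-cube) = (15 choose 3) · 2^12 = 1863680.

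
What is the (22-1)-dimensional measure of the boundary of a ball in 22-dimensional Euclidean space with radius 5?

S = n·V_n(r)/r = 22·V_22(5)/5 (volume-to-surface relation), giving 19073486328125·π^11/72576 ≈ 7.73189e+13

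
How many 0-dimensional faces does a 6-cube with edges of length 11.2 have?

f_0(6-cube) = (6 choose 0) · 2^6 = 64.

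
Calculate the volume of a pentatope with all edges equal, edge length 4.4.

For a regular n-simplex with edge a, V = (a^n / n!)·√((n+1)/2^n). With a=4.4, n=4: V ≈ 8.73021.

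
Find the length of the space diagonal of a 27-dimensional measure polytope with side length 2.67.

Diagonal = √27 · 2.67 ≈ 13.8737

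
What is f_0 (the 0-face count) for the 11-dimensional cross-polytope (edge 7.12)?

Number of 0-faces = 2^(0+1) · C(11,0+1) = 2 · 11 = 22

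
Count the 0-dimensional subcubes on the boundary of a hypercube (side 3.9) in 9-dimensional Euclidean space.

f_0(9-cube) = (9 choose 0) · 2^9 = 512.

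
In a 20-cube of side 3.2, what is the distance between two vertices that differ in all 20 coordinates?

Diagonal = √20 · 3.2 ≈ 14.3108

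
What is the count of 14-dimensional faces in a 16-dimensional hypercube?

Number of 14-faces = C(16,14) · 2^(16-14) = 120 · 4 = 480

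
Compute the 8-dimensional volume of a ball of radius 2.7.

Volume = π^{8/2}·(2.7)^8/Γ(5) ≈ 11463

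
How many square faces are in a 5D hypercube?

Choose 2 of 5 axes to span the face (C(5,2) = 10 ways), then fix each of the remaining 3 coordinates at one of its two extreme values (2^3 = 8 ways): 10·8 = 80.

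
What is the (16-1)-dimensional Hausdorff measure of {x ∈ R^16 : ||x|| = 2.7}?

|∂B_16(2.7)| ≈ 1.11238e+07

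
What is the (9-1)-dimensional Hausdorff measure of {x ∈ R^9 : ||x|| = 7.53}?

S = n·V_n(r)/r = 9·V_9(7.53)/7.53 (volume-to-surface relation), giving 3.06846e+08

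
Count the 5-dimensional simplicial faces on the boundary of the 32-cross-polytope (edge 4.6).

An n-cross-polytope has 2^(k+1)·C(n,k+1) k-faces. Here 2^6·C(32,6) = 64·906192 = 57996288.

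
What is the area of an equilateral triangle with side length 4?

Area = (√3/4) · 4² = 6.9282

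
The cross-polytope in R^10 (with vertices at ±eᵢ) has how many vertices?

An n-cross-polytope has 2n vertices; here n = 10, giving 20.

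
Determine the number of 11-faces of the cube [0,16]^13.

Number of 11-faces = C(13,11) · 2^(13-11) = 78 · 4 = 312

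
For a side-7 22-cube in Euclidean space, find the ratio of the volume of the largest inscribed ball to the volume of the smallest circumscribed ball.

Volume scales as r^n, and r_in/r_out = 1/√22, giving (1/√22)^22 ≈ 1.7114e-15.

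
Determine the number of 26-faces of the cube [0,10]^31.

Number of 26-faces = C(31,26) · 2^(31-26) = 169911 · 32 = 5437152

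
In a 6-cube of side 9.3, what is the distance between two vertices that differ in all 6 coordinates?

The space diagonal of an n-cube of side s is s√n. Here 9.3·√6 ≈ 22.7803.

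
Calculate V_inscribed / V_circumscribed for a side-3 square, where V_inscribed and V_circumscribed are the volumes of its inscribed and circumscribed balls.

The radii are 3/2 and 3√2/2, so the volume ratio is (1/√2)^2 = 2^{-2/2} ≈ 0.5.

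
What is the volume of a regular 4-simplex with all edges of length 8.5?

V = (8.5^4 / 4!) · √((4+1) / 2^4) ≈ 121.588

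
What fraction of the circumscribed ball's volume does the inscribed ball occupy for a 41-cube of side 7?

Volume scales as r^n, and r_in/r_out = 1/√41, giving (1/√41)^41 ≈ 8.66824e-34.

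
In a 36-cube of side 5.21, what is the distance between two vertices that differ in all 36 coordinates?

d = √(5.21² + 5.21² + ... + 5.21²) [36 terms] = √(36·5.21²) = 5.21√36 = 31.26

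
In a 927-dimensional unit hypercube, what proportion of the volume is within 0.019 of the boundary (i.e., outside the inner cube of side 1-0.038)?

1 - (1 - 2·0.019)^927 = 1 - 0.962^927 ≈ 1 - 2.531e-16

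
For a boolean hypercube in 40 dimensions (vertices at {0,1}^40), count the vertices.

The 40-cube has 2^40 = 1099511627776 vertices.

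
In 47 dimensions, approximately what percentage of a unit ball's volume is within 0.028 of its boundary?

1 - (1-0.028)^47 ≈ 0.736783 ≈ 73.68%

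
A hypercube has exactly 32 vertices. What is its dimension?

Since 2^n = 32, we have n = 5.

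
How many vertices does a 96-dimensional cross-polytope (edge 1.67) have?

The 96-dimensional cross-polytope has 2n = 2·96 = 192 vertices.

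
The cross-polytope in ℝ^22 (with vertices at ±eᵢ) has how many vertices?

Number of vertices = 2n = 44.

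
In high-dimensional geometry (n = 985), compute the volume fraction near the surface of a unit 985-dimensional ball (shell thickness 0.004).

1 - (1-0.004)^985 ≈ 0.980705 ≈ 98.07%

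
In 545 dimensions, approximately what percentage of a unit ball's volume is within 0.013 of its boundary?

1 - (1-0.013)^545 ≈ 0.9992 ≈ 99.92%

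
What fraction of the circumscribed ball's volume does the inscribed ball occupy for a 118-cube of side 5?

The radii are 5/2 and 5√118/2, so the volume ratio is (1/√118)^118 = 118^{-118/2} ≈ 5.74066e-123.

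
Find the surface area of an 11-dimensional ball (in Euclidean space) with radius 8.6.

The surface area of an n-ball is 2π^(n/2) r^(n-1) / Γ(n/2). For n=11, r=8.6: 4.58651e+10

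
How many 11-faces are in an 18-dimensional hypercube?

Choose 11 of 18 axes to span the face (C(18,11) = 31824 ways), then fix each of the remaining 7 coordinates at one of its two extreme values (2^7 = 128 ways): 31824·128 = 4073472.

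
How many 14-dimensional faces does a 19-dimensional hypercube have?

f_14(19-cube) = (19 choose 14) · 2^5 = 372096.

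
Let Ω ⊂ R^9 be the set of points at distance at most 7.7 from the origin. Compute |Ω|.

The n-ball volume is π^(n/2)·r^n/Γ(n/2+1). With n=9, r=7.7: V ≈ 3.13859e+08.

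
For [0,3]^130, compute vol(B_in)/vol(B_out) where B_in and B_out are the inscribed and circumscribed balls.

V_in/V_out = n^(-n/2) = 130^(-130/2) ≈ 3.92358e-138.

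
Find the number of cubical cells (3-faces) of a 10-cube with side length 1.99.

An n-cube has C(n,k)·2^(n-k) k-faces. Here C(10,3)·2^7 = 120·128 = 15360.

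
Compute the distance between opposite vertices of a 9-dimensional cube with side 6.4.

The space diagonal of an n-cube of side s is s√n. Here 6.4·√9 = 19.2.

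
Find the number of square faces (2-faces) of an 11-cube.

f_2(11-cube) = (11 choose 2) · 2^9 = 28160.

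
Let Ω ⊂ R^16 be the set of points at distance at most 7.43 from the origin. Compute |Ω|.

Volume = π^{16/2}·(7.43)^16/Γ(9) ≈ 2.03002e+13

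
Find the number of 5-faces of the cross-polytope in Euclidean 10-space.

Number of 5-faces = 2^(5+1) · C(10,5+1) = 64 · 210 = 13440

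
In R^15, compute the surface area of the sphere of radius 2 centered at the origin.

|∂B_15(2)| = 4194304·π^7/135135 ≈ 93743.5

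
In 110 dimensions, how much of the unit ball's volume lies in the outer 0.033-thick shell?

1 - (1-0.033)^110 ≈ 0.975059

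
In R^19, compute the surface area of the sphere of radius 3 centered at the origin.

The surface area of an n-ball is 2π^(n/2) r^(n-1) / Γ(n/2). For n=19, r=3: 4897760256·π^9/425425 ≈ 3.43181e+08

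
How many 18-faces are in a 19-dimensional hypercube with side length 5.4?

f_18(19-cube) = (19 choose 18) · 2^1 = 38.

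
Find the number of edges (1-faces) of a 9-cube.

f_1(9-cube) = (9 choose 1) · 2^8 = 2304.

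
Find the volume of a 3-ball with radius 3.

The n-ball volume is π^(n/2)·r^n/Γ(n/2+1). With n=3, r=3: V = 36·π ≈ 113.097.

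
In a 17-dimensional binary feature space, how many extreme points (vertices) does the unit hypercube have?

Number of vertices = 2^17 = 131072.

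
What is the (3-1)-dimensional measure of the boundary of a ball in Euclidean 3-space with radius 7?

S = n·V_n(r)/r = 3·V_3(7)/7 (volume-to-surface relation), giving 4πr² = 4π·(7)² ≈ 615.752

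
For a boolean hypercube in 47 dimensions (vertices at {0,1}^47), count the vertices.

Each vertex is a binary string of length 47, so there are 2^47 = 140737488355328.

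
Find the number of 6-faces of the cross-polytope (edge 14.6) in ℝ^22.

Each 6-face is the convex hull of 7 vertices, one chosen as ±e_i from each of 7 distinct axes: 2^7·C(22,7) = 21829632.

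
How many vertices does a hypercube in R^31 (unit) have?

Number of vertices = 2^31 = 2147483648.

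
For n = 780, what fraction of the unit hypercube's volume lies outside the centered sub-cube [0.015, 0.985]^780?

The inner cube has side 1-2·0.015 = 0.97 and volume (0.97)^780 ≈ 4.808e-11, so the shell holds 1 - 4.808e-11 of the volume.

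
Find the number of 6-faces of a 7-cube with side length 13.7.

Number of 6-faces = C(7,6) · 2^(7-6) = 7 · 2 = 14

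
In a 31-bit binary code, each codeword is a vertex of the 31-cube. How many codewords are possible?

An n-cube has 2^n vertices; for n = 31 that is 2^31 = 2147483648.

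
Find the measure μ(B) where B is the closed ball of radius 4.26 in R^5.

V_5(4.26) = π^(5/2) · (4.26)^5 / Γ(5/2 + 1) ≈ 7384.93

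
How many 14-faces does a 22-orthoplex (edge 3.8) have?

Number of 14-faces = 2^(14+1) · C(22,14+1) = 32768 · 170544 = 5588385792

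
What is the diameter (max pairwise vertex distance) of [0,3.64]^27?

Diagonal = √27 · 3.64 ≈ 18.914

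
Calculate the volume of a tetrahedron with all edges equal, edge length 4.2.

Volume = (√2/12) · 4.2³ = 8.73135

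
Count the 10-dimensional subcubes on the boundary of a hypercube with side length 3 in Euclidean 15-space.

Number of 10-faces = C(15,10) · 2^(15-10) = 3003 · 32 = 96096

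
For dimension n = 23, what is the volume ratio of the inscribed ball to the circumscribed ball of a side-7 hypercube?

The radii are 7/2 and 7√23/2, so the volume ratio is (1/√23)^23 = 23^{-23/2} ≈ 2.18842e-16.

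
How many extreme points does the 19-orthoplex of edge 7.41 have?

The vertices are ±e_1, ..., ±e_19, so there are 2·19 = 38.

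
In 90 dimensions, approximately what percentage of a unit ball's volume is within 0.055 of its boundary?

1 - (1-0.055)^90 ≈ 0.99385 ≈ 99.39%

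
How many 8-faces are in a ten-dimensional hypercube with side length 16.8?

Number of 8-faces = C(10,8) · 2^(10-8) = 45 · 4 = 180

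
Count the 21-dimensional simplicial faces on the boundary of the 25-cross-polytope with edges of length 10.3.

An n-cross-polytope has 2^(k+1)·C(n,k+1) k-faces. Here 2^22·C(25,22) = 4194304·2300 = 9646899200.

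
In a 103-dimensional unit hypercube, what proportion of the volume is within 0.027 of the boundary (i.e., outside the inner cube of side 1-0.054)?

The inner cube has side 1-2·0.027 = 0.946 and volume (0.946)^103 ≈ 0.003287, so the shell holds 0.996713 of the volume.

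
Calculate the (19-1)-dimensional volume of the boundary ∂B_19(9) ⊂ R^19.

The surface area of an n-ball is 2π^(n/2) r^(n-1) / Γ(n/2). For n=19, r=9: 1897492673384285184·π^9/425425 ≈ 1.32955e+17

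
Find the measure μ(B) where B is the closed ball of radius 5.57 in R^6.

The n-ball volume is π^(n/2)·r^n/Γ(n/2+1). With n=6, r=5.57: V ≈ 154323.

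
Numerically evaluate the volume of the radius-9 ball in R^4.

The n-ball volume is π^(n/2)·r^n/Γ(n/2+1). With n=4, r=9: V = 6561·π^2/2 ≈ 32377.2.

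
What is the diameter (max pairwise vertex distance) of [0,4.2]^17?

d = √(4.2² + 4.2² + ... + 4.2²) [17 terms] = √(17·4.2²) = 4.2√17 ≈ 17.317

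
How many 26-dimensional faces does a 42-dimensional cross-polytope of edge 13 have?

f_26(42-orthoplex) = 2^27 · (42 choose 27) = 13243589050863976448.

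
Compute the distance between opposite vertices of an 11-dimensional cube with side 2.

The space diagonal of an n-cube of side s is s√n. Here 2·√11 ≈ 6.63325.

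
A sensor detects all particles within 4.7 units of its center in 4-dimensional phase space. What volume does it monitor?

V_4(4.7) = π^(4/2) · (4.7)^4 / Γ(4/2 + 1) ≈ 2408.03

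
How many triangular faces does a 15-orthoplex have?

f_2(15-orthoplex) = 2^3 · (15 choose 3) = 3640.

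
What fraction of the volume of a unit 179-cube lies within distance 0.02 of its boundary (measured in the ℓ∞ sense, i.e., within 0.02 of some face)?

The inner cube has side 1-2·0.02 = 0.96 and volume (0.96)^179 ≈ 0.0006707, so the shell holds 0.999329 of the volume.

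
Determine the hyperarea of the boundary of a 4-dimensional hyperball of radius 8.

|∂B_4(8)| = 1024·π^2 ≈ 10106.5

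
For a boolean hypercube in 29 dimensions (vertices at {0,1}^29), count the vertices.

The 29-cube has 2^29 = 536870912 vertices.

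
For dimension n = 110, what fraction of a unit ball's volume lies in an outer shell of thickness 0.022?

1 - (1-0.022)^110 ≈ 0.913449 ≈ 91.34%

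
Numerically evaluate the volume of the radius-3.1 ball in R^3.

The n-ball volume is π^(n/2)·r^n/Γ(n/2+1). With n=3, r=3.1: V ≈ 124.788.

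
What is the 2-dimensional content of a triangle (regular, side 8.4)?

Area = (√3/4) · 8.4² = 30.5534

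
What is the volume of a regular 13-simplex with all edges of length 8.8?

V = (8.8^13 / 13!) · √((13+1) / 2^13) ≈ 12.5998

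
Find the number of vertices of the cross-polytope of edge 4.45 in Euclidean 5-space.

f_0(5-orthoplex) = 2^1 · (5 choose 1) = 10.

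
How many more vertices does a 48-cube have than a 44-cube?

The 48-cube has 2^48 = 281474976710656 vertices. The 44-cube has 2^44 = 17592186044416 vertices. Difference: 281474976710656 - 17592186044416 = 263882790666240.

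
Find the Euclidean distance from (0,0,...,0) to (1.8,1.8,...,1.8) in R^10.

d = √(1.8² + 1.8² + ... + 1.8²) [10 terms] = √(10·1.8²) = 1.8√10 ≈ 5.6921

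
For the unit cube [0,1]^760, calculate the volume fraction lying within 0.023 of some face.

Shell fraction = 1 - (1-0.046)^760 ≈ 1 - 2.863e-16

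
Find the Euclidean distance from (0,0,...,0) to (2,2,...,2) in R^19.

The space diagonal of an n-cube of side s is s√n. Here 2·√19 ≈ 8.7178.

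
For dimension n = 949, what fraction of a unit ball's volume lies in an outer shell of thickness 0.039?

1 - (1-0.039)^949 ≈ 1 - 4.022e-17 ≈ 100.000000%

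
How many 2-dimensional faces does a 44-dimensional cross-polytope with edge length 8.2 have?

Each 2-face is the convex hull of 3 vertices, one chosen as ±e_i from each of 3 distinct axes: 2^3·C(44,3) = 105952.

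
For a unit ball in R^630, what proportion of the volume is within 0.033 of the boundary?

1 - (1-0.033)^630 ≈ 0.9999999993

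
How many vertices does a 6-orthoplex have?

f_0(6-orthoplex) = 2^1 · (6 choose 1) = 12.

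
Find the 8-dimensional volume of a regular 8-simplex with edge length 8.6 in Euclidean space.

Volume = 8.6^8 · √(9/2^8) / 8! ≈ 139.145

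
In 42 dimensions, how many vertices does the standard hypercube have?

An n-cube has 2^n vertices; for n = 42 that is 2^42 = 4398046511104.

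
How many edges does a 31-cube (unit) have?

Each of the 2^31 = 2147483648 vertices has degree 31; total edges = 31·2^31/2 = 33285996544.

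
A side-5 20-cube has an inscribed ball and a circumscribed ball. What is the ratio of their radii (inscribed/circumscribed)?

For an n-cube of any side s, the inradius is s/2 and the circumradius is s√n/2, so the ratio is 1/√20 ≈ 0.223607.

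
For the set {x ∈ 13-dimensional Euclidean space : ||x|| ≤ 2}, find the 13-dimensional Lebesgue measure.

The n-ball volume is π^(n/2)·r^n/Γ(n/2+1). With n=13, r=2: V = 1048576·π^6/135135 ≈ 7459.87.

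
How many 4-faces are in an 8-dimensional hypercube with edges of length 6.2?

Number of 4-faces = C(8,4) · 2^(8-4) = 70 · 16 = 1120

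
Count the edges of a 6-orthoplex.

Number of 1-faces = 2^(1+1) · C(6,1+1) = 4 · 15 = 60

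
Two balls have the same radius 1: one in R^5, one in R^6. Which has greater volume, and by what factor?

V_5(1) ≈ 5.26379, V_6(1) ≈ 5.16771. The 5-ball is larger by a factor of 1.019.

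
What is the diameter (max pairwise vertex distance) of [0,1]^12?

The space diagonal of an n-cube of side s is s√n. Here 1·√12 ≈ 3.4641.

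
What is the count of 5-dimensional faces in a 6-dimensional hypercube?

f_5(6-cube) = (6 choose 5) · 2^1 = 12.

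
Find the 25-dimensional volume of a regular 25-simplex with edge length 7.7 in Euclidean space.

For a regular n-simplex with edge a, V = (a^n / n!)·√((n+1)/2^n). With a=7.7, n=25: V ≈ 8.24583e-07.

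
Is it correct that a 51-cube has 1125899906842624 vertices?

False. The 51-cube has 2^51 = 2251799813685248 vertices.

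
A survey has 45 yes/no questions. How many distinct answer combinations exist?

The 45-cube has 2^45 = 35184372088832 vertices.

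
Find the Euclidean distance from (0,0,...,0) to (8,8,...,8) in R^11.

||(8,8,...,8)|| = √(11)·8 ≈ 26.533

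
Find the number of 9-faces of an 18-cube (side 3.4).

Number of 9-faces = C(18,9) · 2^(18-9) = 48620 · 512 = 24893440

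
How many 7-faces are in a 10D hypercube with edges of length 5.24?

f_7(10-cube) = (10 choose 7) · 2^3 = 960.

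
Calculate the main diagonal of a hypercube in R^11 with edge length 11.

||(11,11,...,11)|| = √(11)·11 ≈ 36.4829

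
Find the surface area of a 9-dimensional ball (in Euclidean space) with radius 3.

|∂B_9(3)| = 69984·π^4/35 ≈ 194774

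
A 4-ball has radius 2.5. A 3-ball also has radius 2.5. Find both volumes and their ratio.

V_4(2.5) ≈ 192.766. V_3(2.5) ≈ 65.4498. Ratio V_4/V_3 ≈ 2.945.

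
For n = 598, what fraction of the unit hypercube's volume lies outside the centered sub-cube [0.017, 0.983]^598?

1 - (1 - 2·0.017)^598 = 1 - 0.966^598 ≈ 0.999999999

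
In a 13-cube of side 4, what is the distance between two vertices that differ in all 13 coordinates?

||(4,4,...,4)|| = √(13)·4 ≈ 14.4222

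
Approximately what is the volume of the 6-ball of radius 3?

V_6(3) = π^(6/2) · (3)^6 / Γ(6/2 + 1) = 243·π^3/2 ≈ 3767.26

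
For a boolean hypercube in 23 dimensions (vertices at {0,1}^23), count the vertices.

Each vertex is a binary string of length 23, so there are 2^23 = 8388608.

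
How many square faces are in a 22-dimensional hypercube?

Choose 2 of 22 axes to span the face (C(22,2) = 231 ways), then fix each of the remaining 20 coordinates at one of its two extreme values (2^20 = 1048576 ways): 231·1048576 = 242221056.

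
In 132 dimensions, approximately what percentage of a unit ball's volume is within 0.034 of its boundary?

1 - (1-0.034)^132 ≈ 0.989601 ≈ 98.96%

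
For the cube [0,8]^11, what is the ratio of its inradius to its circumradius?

r_in / r_out = (8/2) / (8√11/2) = 1/√11 ≈ 0.301511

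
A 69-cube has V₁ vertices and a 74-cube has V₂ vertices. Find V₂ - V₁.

V₁ = 2^69 = 590295810358705651712. V₂ = 2^74 = 18889465931478580854784. V₂ - V₁ = 18299170121119875203072.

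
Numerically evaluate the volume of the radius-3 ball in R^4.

V = 81·π^2/2 ≈ 399.719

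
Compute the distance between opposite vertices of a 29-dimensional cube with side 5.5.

||(5.5,5.5,...,5.5)|| = √(29)·5.5 ≈ 29.6184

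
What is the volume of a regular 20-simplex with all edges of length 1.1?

For a regular n-simplex with edge a, V = (a^n / n!)·√((n+1)/2^n). With a=1.1, n=20: V ≈ 1.23748e-20.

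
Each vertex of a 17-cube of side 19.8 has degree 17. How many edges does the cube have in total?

The 17-cube has n·2^(n-1) = 17·2^16 = 17·65536 = 1114112 edges.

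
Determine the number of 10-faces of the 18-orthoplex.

Each 10-face is the convex hull of 11 vertices, one chosen as ±e_i from each of 11 distinct axes: 2^11·C(18,11) = 65175552.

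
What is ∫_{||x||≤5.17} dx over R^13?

Volume = π^{13/2}·(5.17)^13/Γ(15/2) ≈ 1.71679e+09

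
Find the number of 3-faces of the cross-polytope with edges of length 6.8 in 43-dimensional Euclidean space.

f_3(43-orthoplex) = 2^4 · (43 choose 4) = 1974560.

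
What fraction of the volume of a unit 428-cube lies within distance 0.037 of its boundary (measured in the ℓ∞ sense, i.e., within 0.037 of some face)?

The inner cube has side 1-2·0.037 = 0.926 and volume (0.926)^428 ≈ 5.123e-15, so the shell holds 1 - 5.123e-15 of the volume.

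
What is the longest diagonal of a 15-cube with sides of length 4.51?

d = √(4.51² + 4.51² + ... + 4.51²) [15 terms] = √(15·4.51²) = 4.51√15 ≈ 17.4672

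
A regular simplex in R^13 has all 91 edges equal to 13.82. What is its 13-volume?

Volume = 13.82^13 · √(14/2^13) / 13! ≈ 4453.42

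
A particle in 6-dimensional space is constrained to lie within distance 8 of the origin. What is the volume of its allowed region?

The n-ball volume is π^(n/2)·r^n/Γ(n/2+1). With n=6, r=8: V = 131072·π^3/3 ≈ 1.35468e+06.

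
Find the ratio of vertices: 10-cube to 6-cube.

The 10-cube has 2^10 = 1024 vertices. The 6-cube has 2^6 = 64 vertices. Ratio: 1024/64 = 16.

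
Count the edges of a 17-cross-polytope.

Number of 1-faces = 2^(1+1) · C(17,1+1) = 4 · 136 = 544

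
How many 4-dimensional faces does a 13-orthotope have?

An n-cube has C(n,k)·2^(n-k) k-faces. Here C(13,4)·2^9 = 715·512 = 366080.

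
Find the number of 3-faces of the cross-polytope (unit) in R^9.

f_3(9-orthoplex) = 2^4 · (9 choose 4) = 2016.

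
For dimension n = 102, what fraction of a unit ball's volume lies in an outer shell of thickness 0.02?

1 - (1-0.02)^102 ≈ 0.872632 ≈ 87.26%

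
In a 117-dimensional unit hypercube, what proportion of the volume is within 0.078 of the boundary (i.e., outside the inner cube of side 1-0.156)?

The inner cube has side 1-2·0.078 = 0.844 and volume (0.844)^117 ≈ 2.41e-09, so the shell holds 0.9999999976 of the volume.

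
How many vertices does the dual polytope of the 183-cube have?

An n-cross-polytope has 2n vertices; here n = 183, giving 366.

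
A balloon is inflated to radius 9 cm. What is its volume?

V = 972·π ≈ 3053.63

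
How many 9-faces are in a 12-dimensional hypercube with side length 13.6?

An n-cube has C(n,k)·2^(n-k) k-faces. Here C(12,9)·2^3 = 220·8 = 1760.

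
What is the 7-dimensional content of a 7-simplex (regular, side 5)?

For a regular n-simplex with edge a, V = (a^n / n!)·√((n+1)/2^n). With a=5, n=7: V ≈ 3.87525.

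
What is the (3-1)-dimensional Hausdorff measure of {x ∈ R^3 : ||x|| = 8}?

S_3(8) = 2·π^(3/2)·(8)^2 / Γ(3/2) = 4πr² = 4π·(8)² ≈ 804.248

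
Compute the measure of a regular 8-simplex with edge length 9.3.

Volume = 9.3^8 · √(9/2^8) / 8! ≈ 260.222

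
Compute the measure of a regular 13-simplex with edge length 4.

V = (4^13 / 13!) · √((13+1) / 2^13) ≈ 0.000445521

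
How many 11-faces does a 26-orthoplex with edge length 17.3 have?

f_11(26-orthoplex) = 2^12 · (26 choose 12) = 39557939200.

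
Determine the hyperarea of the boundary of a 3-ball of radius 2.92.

|∂B_3(2.92)| = 4πr² = 4π·(2.92)² ≈ 107.146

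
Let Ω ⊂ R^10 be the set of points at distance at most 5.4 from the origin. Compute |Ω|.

Volume = π^{10/2}·(5.4)^10/Γ(6) ≈ 5.37658e+07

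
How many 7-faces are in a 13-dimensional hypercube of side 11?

Choose 7 of 13 axes to span the face (C(13,7) = 1716 ways), then fix each of the remaining 6 coordinates at one of its two extreme values (2^6 = 64 ways): 1716·64 = 109824.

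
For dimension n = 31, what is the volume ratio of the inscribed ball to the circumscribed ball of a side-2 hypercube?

The radii are 2/2 and 2√31/2, so the volume ratio is (1/√31)^31 = 31^{-31/2} ≈ 7.65409e-24.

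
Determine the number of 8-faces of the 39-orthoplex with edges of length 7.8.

An n-cross-polytope has 2^(k+1)·C(n,k+1) k-faces. Here 2^9·C(39,9) = 512·211915132 = 108500547584.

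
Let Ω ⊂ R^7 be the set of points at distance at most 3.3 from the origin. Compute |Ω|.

Volume = π^{7/2}·(3.3)^7/Γ(9/2) ≈ 20136.2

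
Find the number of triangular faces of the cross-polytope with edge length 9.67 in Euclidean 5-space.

Number of 2-faces = 2^(2+1) · C(5,2+1) = 8 · 10 = 80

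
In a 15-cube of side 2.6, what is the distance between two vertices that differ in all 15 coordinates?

||(2.6,2.6,...,2.6)|| = √(15)·2.6 ≈ 10.0698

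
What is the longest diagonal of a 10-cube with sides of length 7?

The space diagonal of an n-cube of side s is s√n. Here 7·√10 ≈ 22.1359.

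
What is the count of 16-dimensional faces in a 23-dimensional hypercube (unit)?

Choose 16 of 23 axes to span the face (C(23,16) = 245157 ways), then fix each of the remaining 7 coordinates at one of its two extreme values (2^7 = 128 ways): 245157·128 = 31380096.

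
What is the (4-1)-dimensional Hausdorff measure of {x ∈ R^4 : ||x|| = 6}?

The surface area of an n-ball is 2π^(n/2) r^(n-1) / Γ(n/2). For n=4, r=6: 432·π^2 ≈ 4263.67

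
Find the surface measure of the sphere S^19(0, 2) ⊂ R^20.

|∂B_20(2)| = 8192·π^10/2835 ≈ 270605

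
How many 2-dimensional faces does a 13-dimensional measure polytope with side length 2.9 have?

An n-cube has C(n,k)·2^(n-k) k-faces. Here C(13,2)·2^11 = 78·2048 = 159744.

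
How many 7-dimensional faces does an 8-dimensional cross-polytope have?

f_7(8-orthoplex) = 2^8 · (8 choose 8) = 256.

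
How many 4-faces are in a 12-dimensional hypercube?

f_4(12-cube) = (12 choose 4) · 2^8 = 126720.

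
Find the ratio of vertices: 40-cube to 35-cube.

The 40-cube has 2^40 = 1099511627776 vertices. The 35-cube has 2^35 = 34359738368 vertices. Ratio: 1099511627776/34359738368 = 32.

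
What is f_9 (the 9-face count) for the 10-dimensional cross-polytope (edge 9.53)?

Each 9-face is the convex hull of 10 vertices, one chosen as ±e_i from each of 10 distinct axes: 2^10·C(10,10) = 1024.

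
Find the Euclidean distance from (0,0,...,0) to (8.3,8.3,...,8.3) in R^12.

Diagonal = √12 · 8.3 ≈ 28.752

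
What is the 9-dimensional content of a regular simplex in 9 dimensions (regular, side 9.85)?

Volume = 9.85^9 · √(10/2^9) / 9! ≈ 336.146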